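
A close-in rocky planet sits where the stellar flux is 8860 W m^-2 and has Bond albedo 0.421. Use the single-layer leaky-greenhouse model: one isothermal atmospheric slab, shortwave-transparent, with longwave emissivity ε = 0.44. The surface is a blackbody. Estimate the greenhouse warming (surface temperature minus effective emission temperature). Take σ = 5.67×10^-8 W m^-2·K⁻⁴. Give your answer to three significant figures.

Effective emission temperature (TOA balance): σT_e⁴ = S(1−α)/4 = 1282 W m^-2 → T_e = 387.8 K.
For a single slab of emissivity ε, T_s⁴ = 2T_e⁴/(2−ε); thus T_s = 387.8·(1.282)^(1/4) = 412.7 K.
Greenhouse warming: T_s − T_e = 24.85 K.

24.9 K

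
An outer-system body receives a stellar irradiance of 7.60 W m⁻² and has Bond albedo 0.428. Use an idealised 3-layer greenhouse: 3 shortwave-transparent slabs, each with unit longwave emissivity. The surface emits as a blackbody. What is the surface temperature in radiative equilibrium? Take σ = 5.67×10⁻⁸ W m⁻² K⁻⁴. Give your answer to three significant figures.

93.6 K

Top-of-atmosphere balance: σT_e⁴ = S(1−α)/4 = 1.087 W m⁻² → T_e = 66.17 K.
For an N-layer opaque stack, T_s⁴ = (N+1)T_e⁴, hence T_s = (4)^(1/4)×66.17 K = 93.57 K.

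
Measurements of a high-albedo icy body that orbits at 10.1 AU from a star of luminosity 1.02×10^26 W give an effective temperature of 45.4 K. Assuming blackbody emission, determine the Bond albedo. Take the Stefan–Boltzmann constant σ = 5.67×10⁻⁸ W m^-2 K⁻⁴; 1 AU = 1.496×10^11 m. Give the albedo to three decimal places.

0.729

Orbital distance: d = 10.1 AU = 1.511×10^12 m.
Flux at the orbit: S = L/(4πd²) = 1.02×10^26/(4π·(1.51×10^12)²) = 3.555 W m^-2.
Rearranging the radiative balance, α = 1 − 4σT⁴/S.
σT⁴ = 0.2409 W m^-2, so 4σT⁴ = 0.9635 W m^-2.
1−α = 0.9635/3.555 = 0.2710, so α = 0.7290.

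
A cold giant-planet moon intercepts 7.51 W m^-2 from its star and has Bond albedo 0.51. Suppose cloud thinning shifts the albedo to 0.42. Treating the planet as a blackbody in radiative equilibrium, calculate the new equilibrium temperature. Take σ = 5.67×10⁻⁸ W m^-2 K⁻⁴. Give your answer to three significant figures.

66.2 K

T₂ = [S(1−α₂)/(4σ)]^(1/4) = [7.510·0.58/(4σ)]^(1/4) = 66.20 K.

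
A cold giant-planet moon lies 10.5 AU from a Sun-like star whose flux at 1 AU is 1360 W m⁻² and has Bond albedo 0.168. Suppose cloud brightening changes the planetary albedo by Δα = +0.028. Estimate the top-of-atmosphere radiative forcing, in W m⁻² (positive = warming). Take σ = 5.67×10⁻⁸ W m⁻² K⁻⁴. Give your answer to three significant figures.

-0.0863 W m⁻²

Flux at the orbit: S = 1360/(10.5)² = 12.34 W m⁻².
The change in absorbed flux is Δ[S(1−α)/4] = −SΔα/4 = -0.08635 W m⁻².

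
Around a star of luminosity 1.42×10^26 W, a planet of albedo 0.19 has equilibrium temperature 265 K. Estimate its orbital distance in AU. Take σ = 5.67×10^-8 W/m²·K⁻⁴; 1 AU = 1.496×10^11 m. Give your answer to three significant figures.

0.605 AU

Required flux: S = 4σT⁴/(1−α) = 1381 W/m².
From L = 4πd²S, d = √(1.42×10^26/(4π·1381)) = 9.046×10^10 m = 0.6047 AU.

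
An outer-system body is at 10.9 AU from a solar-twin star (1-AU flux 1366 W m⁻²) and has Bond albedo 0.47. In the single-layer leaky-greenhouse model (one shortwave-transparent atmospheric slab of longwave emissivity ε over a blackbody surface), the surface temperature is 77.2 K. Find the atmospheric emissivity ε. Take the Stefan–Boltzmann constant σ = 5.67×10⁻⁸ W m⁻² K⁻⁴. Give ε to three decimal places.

0.487

By the inverse-square law, S = 1366/10.9² = 11.50 W m⁻².
First, T_e = [11.50·(1−0.47)/(4σ)]^(1/4) = 72.00 K.
Since (2−ε)/2 = (T_e/T_s)⁴ = 0.7564, ε = 0.4872.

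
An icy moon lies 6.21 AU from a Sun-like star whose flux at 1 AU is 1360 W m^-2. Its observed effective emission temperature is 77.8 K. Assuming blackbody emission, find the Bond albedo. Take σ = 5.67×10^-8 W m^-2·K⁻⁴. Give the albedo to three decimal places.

0.764

Irradiance scales as 1/d², so S = 1360 W m^-2 × (1/6.21)² = 35.27 W m^-2.
From σT⁴ = S(1−α)/4 we invert for α: 1−α = 4σT⁴/S.
4σT⁴ = 4·5.67×10⁻⁸·(77.8)⁴ = 8.309 W m^-2.
1−α = 8.309/35.27 = 0.2356, so α = 0.7644.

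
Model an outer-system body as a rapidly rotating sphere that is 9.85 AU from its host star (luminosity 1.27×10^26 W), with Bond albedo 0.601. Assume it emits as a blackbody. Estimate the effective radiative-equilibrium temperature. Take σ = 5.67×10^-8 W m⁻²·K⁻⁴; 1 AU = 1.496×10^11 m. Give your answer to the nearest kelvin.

Orbital distance: d = 9.85 AU = 1.474×10^12 m.
Spreading L over a sphere of radius d: S = 1.27×10^26/(4π·1.47×10^12²) = 4.654 W m⁻².
The planet absorbs (1−α)S over its disc πR² and re-emits over 4πR², so the mean absorbed flux is (1−0.601)·4.654/4 = 0.4643 W m⁻².
In equilibrium σT⁴ equals this, so T = 53.49 K.

53 K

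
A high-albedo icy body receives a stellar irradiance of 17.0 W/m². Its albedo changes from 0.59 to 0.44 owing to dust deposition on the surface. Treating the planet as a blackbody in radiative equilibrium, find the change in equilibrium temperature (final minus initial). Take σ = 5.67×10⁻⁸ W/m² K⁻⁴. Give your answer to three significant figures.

With α = 0.59, T₁ = 74.46 K.
Final:   T₂ = [S(1−0.44)/(4σ)]^(1/4) = 80.49 K.
Change: 80.49 − 74.46 = 6.036 K.

6.04 kelvin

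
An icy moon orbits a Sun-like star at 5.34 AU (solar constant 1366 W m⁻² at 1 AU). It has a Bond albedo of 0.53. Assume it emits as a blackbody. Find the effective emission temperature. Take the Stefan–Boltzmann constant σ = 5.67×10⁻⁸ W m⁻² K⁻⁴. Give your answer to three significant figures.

By the inverse-square law, S = 1366/5.34² = 47.90 W m⁻².
Absorbed flux (global mean): S(1−α)/4 = 47.90·0.47/4 = 5.629 W m⁻².
In equilibrium σT⁴ equals this, so T = 99.82 K.

99.8 K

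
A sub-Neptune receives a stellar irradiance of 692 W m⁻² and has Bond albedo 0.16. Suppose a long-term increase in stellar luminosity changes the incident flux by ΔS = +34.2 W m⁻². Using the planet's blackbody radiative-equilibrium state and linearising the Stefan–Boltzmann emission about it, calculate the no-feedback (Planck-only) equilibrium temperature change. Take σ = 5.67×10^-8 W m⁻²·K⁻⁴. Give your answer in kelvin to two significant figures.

2.8 K

The baseline emission temperature is T_e = 225.0 K.
ΔF = Δ[S(1−α)]/4 = (1−0.16)·+34.2/4 = 7.182 W m⁻².
The Planck feedback parameter is 4σT_e³ = 2.583 W m⁻²/K.
Hence the no-feedback warming is ΔF/(4σT_e³) = 2.78 K.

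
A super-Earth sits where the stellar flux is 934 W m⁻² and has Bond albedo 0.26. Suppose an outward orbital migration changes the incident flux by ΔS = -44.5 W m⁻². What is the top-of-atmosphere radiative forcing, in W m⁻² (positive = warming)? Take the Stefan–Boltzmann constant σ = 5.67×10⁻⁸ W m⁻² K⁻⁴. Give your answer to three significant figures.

ΔF = Δ[S(1−α)]/4 = (1−0.26)·-44.5/4 = -8.232 W m⁻².

-8.23 W m⁻²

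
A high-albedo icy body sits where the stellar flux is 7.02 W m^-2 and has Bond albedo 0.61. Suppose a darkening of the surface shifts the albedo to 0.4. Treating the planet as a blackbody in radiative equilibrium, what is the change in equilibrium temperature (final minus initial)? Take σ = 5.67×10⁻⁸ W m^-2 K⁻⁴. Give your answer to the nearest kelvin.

7 K

With α = 0.61, T₁ = 58.94 K.
Final:   T₂ = [S(1−0.4)/(4σ)]^(1/4) = 65.65 K.
ΔT = T₂ − T₁ = 6.702 K.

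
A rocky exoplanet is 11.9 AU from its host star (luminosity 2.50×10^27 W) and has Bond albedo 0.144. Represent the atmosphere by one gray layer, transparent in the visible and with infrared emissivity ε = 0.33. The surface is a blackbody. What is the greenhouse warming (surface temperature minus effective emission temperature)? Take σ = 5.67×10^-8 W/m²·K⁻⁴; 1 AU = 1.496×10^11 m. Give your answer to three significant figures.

Orbital distance: d = 11.9 AU = 1.780×10^12 m.
Flux at the orbit: S = L/(4πd²) = 2.50×10^27/(4π·(1.78×10^12)²) = 62.77 W/m².
Effective emission temperature (TOA balance): σT_e⁴ = S(1−α)/4 = 13.43 W/m² → T_e = 124.1 K.
For a single slab of emissivity ε, T_s⁴ = 2T_e⁴/(2−ε); thus T_s = 124.1·(1.198)^(1/4) = 129.8 K.
T_s − T_e = 129.8 − 124.1 = 5.721 K.

5.72 K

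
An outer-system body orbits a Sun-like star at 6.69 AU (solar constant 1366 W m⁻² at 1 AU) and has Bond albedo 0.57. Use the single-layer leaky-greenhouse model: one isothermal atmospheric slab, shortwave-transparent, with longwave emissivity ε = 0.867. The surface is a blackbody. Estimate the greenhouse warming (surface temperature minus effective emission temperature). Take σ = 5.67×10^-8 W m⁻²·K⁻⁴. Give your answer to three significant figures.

By the inverse-square law, S = 1366/6.69² = 30.52 W m⁻².
Effective emission temperature (TOA balance): σT_e⁴ = S(1−α)/4 = 3.281 W m⁻² → T_e = 87.22 K.
Surface balance with a leaky layer gives σT_s⁴ = σT_e⁴·2/(2−ε), so T_s = T_e·[2/(2−0.867)]^(1/4) = 100.5 K.
The atmosphere warms the surface by 13.31 K.

13.3 kelvin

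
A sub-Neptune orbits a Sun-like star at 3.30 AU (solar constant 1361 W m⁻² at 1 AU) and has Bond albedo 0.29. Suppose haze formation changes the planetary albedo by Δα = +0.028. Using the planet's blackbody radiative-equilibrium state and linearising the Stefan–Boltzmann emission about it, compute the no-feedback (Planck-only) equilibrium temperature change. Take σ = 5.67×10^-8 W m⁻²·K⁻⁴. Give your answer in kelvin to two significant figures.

By the inverse-square law, S = 1361/3.30² = 125.0 W m⁻².
The baseline emission temperature is T_e = 140.6 K.
TOA radiative forcing: ΔF = −S·Δα/4 = −125.0·(+0.028)/4 = -0.8748 W m⁻².
The Planck feedback parameter is 4σT_e³ = 0.6309 W m⁻²/K.
So ΔT₀ = -0.8748/0.6309 = -1.39 K.

-1.4 K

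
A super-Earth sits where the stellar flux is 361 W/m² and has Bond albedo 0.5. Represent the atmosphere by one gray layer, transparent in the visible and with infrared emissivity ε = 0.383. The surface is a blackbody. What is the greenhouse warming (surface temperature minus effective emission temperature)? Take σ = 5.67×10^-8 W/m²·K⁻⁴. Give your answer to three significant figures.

The planet radiates to space at T_e = [S(1−α)/(4σ)]^(1/4) = 168.0 K.
The surface balance (absorbed SW + ε·downward IR = σT_s⁴) with T_a⁴ = T_s⁴/2 reduces to T_s = T_e·[2/(2−ε)]^¼ = 177.1 K.
T_s − T_e = 177.1 − 168.0 = 9.168 K.

9.17 K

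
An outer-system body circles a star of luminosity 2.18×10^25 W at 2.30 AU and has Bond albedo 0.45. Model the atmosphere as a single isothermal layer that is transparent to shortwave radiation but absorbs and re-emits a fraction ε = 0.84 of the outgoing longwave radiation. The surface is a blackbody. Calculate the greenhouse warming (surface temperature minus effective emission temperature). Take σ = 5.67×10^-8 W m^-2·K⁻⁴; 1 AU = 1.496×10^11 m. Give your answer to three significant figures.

Orbital distance: d = 2.30 AU = 3.441×10^11 m.
S = L/(4πd²) = 14.65 W m^-2.
Effective emission temperature (TOA balance): σT_e⁴ = S(1−α)/4 = 2.015 W m^-2 → T_e = 77.21 K.
The surface balance (absorbed SW + ε·downward IR = σT_s⁴) with T_a⁴ = T_s⁴/2 reduces to T_s = T_e·[2/(2−ε)]^¼ = 88.47 K.
T_s − T_e = 88.47 − 77.21 = 11.26 K.

11.3 K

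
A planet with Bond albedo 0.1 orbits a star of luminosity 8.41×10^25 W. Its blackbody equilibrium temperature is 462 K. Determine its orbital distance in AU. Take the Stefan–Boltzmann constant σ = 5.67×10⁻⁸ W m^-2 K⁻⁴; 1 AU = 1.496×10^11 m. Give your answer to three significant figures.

Required flux: S = 4σT⁴/(1−α) = 11480 W m^-2.
From L = 4πd²S, d = √(8.41×10^25/(4π·11480)) = 2.414×10^10 m = 0.1614 AU.

0.161 AU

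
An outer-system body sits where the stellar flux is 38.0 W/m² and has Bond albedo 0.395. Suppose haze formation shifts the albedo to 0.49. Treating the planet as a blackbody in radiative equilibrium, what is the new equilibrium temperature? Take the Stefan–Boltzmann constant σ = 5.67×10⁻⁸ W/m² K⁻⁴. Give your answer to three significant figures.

96.1 K

T₂ = [S(1−α₂)/(4σ)]^(1/4) = [38.00·0.51/(4σ)]^(1/4) = 96.15 K.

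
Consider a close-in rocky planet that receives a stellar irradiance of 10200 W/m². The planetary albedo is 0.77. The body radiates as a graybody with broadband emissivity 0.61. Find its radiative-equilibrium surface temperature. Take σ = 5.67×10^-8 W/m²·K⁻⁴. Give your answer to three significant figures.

Averaging over the sphere, the absorbed flux is S(1−α)/4 = 586.5 W/m².
Equating to εσT⁴ with ε = 0.61: T = (586.5/0.61σ)^(1/4) = 360.9 K.

361 K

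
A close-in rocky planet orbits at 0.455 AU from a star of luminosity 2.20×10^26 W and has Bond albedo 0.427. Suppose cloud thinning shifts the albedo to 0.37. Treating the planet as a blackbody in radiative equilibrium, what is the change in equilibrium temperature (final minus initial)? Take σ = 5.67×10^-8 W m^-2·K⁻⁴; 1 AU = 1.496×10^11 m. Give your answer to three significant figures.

d = 0.455 × 1.496×10^11 m = 6.807×10^10 m.
S = L/(4πd²) = 3779 W m^-2.
Before: T₁ = [3779·0.573/(4σ)]^(1/4) = 312.6 K.
After:  T₂ = [3779·0.63/(4σ)]^(1/4) = 320.1 K.
ΔT = T₂ − T₁ = 7.499 K.

7.50 kelvin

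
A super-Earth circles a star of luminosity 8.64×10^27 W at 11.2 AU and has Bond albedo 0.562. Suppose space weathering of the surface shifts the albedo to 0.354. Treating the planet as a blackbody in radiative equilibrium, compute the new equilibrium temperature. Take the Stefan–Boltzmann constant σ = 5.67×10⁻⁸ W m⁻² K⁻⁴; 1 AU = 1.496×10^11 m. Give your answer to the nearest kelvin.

d = 11.2 × 1.496×10^11 m = 1.676×10^12 m.
Flux at the orbit: S = L/(4πd²) = 8.64×10^27/(4π·(1.68×10^12)²) = 244.9 W m⁻².
T₂ = [S(1−α₂)/(4σ)]^(1/4) = [244.9·0.646/(4σ)]^(1/4) = 162.5 K.

163 kelvin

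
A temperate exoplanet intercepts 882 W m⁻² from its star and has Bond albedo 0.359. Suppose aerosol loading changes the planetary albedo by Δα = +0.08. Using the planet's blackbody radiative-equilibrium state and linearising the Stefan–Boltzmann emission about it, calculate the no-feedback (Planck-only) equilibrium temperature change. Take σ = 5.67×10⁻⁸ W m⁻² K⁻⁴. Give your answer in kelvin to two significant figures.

-7.0 K

Unperturbed T_e = [882.0·(1−0.359)/(4σ)]^¼ = 223.4 K.
The change in absorbed flux is Δ[S(1−α)/4] = −SΔα/4 = -17.64 W m⁻².
Planck response: λ_P = 4σT_e³ = 4·5.67×10⁻⁸·(223.4)³ = 2.530 W m⁻²/K.
ΔT₀ = ΔF/λ_P = -17.64/2.530 = -6.97 K.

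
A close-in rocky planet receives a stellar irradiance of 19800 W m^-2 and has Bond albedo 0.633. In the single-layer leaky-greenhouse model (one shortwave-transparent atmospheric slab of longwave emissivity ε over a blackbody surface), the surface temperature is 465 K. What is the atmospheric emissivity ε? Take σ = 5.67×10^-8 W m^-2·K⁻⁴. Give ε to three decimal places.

0.629

First, T_e = [19800·(1−0.633)/(4σ)]^(1/4) = 423.1 K.
T_s⁴ = T_e⁴·2/(2−ε) → ε = 2 − 2(T_e/T_s)⁴ = 2 − 2·(423.1/465)⁴ = 0.6294.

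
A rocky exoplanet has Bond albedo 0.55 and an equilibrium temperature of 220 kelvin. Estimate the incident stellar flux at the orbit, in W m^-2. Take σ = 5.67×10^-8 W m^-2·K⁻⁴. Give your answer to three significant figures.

1180 W m^-2

From S(1−α)/4 = σT⁴: S = 4σT⁴/(1−α).
σT⁴ = 5.67×10⁻⁸·(220)⁴ = 132.8 W m^-2.
S = 4·132.8/0.45 = 1181 W m^-2.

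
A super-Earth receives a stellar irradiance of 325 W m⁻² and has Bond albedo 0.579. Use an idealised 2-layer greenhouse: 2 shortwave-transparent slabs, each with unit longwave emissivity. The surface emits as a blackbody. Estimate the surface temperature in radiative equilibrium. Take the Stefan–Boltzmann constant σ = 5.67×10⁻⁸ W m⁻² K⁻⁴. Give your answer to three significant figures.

The effective emission temperature is T_e = [S(1−α)/(4σ)]^¼ = 156.7 K.
Layer-by-layer balance gives σT_s⁴ = (N+1)σT_e⁴, so T_s = 3^¼·156.7 = 206.3 K.

206 K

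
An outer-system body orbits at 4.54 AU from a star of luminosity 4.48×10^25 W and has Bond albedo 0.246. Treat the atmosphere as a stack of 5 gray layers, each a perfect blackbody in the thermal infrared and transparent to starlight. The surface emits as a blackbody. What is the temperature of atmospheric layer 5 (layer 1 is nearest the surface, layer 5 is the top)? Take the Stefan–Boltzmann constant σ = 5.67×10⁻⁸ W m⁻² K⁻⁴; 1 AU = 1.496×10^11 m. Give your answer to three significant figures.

71.2 K

Orbital distance: d = 4.54 AU = 6.792×10^11 m.
S = L/(4πd²) = 7.728 W m⁻².
The effective emission temperature is T_e = [S(1−α)/(4σ)]^¼ = 71.20 K.
The net upward flux σT_e⁴ is constant between every pair of levels, so T_k⁴ = (N+1−k)T_e⁴.
With k = 5: T_5 = (5+1−5)^¼·71.20 K = 71.20 K.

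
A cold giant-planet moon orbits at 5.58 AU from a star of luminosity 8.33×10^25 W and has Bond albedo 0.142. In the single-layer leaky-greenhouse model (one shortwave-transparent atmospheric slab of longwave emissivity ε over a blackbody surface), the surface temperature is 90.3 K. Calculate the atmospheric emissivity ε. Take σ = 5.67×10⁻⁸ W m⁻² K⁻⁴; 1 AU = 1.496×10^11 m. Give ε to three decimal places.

0.918

Orbital distance: d = 5.58 AU = 8.348×10^11 m.
S = L/(4πd²) = 9.513 W m⁻².
First, T_e = [9.513·(1−0.142)/(4σ)]^(1/4) = 77.45 K.
Since (2−ε)/2 = (T_e/T_s)⁴ = 0.5412, ε = 0.9175.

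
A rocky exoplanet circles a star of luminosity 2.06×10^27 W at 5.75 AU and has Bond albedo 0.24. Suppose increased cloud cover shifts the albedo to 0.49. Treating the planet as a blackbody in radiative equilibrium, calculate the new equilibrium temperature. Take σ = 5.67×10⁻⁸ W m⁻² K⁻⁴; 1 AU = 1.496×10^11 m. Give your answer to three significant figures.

d = 5.75 × 1.496×10^11 m = 8.602×10^11 m.
S = L/(4πd²) = 221.5 W m⁻².
New equilibrium: T₂ = [(1−0.49)·221.5/(4σ)]^(1/4) = 149.4 K.

149 K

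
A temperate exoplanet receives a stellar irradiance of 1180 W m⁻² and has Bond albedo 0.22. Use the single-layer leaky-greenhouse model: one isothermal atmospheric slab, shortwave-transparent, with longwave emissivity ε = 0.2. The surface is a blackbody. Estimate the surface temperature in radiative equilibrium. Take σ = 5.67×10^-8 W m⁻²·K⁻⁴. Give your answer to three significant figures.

259 K

The planet radiates to space at T_e = [S(1−α)/(4σ)]^(1/4) = 252.4 K.
The surface balance (absorbed SW + ε·downward IR = σT_s⁴) with T_a⁴ = T_s⁴/2 reduces to T_s = T_e·[2/(2−ε)]^¼ = 259.1 K.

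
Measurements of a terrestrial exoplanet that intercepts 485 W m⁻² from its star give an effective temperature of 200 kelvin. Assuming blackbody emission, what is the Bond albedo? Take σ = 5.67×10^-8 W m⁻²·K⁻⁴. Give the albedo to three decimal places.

0.252

Rearranging the radiative balance, α = 1 − 4σT⁴/S.
σT⁴ = 90.72 W m⁻², so 4σT⁴ = 362.9 W m⁻².
1−α = 362.9/485.0 = 0.7482, so α = 0.2518.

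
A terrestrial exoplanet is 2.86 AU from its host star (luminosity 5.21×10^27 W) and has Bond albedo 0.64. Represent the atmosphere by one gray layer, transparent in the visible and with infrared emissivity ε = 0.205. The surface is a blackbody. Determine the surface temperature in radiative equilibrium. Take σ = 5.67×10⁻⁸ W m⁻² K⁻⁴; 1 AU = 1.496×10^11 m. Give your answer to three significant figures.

Orbital distance: d = 2.86 AU = 4.279×10^11 m.
Flux at the orbit: S = L/(4πd²) = 5.21×10^27/(4π·(4.28×10^11)²) = 2265 W m⁻².
Effective emission temperature (TOA balance): σT_e⁴ = S(1−α)/4 = 203.8 W m⁻² → T_e = 244.9 K.
The surface balance (absorbed SW + ε·downward IR = σT_s⁴) with T_a⁴ = T_s⁴/2 reduces to T_s = T_e·[2/(2−ε)]^¼ = 251.6 K.

252 K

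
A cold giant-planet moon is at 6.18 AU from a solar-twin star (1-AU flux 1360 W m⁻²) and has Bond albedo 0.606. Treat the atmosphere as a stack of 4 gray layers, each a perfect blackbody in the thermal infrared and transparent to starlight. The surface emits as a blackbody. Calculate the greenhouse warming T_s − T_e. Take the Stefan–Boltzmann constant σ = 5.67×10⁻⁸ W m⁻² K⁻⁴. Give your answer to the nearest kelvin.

Irradiance scales as 1/d², so S = 1360 W m⁻² × (1/6.18)² = 35.61 W m⁻².
Top-of-atmosphere balance: σT_e⁴ = S(1−α)/4 = 3.508 W m⁻² → T_e = 88.69 K.
Surface: T_s = (5)^¼·T_e = 132.6 K.
So the greenhouse effect raises the surface by 132.6 − 88.69 = 43.93 K.

44 K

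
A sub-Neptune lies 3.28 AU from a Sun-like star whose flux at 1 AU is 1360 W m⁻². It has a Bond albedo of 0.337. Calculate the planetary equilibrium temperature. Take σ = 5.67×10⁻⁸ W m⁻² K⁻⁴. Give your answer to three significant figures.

By the inverse-square law, S = 1360/3.28² = 126.4 W m⁻².
Averaging over the sphere, the absorbed flux is S(1−α)/4 = 20.95 W m⁻².
Balancing against σT⁴: T = (20.95/5.67×10⁻⁸)^(1/4) = 138.6 K.

139 K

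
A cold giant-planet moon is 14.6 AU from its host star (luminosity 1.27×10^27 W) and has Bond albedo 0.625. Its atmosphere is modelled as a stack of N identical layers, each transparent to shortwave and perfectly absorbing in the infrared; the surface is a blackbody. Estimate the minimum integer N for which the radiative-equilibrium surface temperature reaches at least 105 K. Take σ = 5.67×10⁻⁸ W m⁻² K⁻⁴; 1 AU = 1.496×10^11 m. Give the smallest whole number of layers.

3

d = 14.6 × 1.496×10^11 m = 2.184×10^12 m.
Spreading L over a sphere of radius d: S = 1.27×10^27/(4π·2.18×10^12²) = 21.18 W m⁻².
OLR = S(1−α)/4 = 1.986 W m⁻²; the top layer radiates at T_e = 76.93 K.
Since T_s⁴ = (N+1)T_e⁴, we need N ≥ (T_s/T_e)⁴ − 1 = 2.470.
Rounding up, N = 3.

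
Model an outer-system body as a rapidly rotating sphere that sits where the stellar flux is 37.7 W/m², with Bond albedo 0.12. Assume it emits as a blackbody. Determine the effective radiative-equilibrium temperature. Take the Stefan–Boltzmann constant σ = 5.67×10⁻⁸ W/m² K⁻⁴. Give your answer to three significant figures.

Absorbed flux (global mean): S(1−α)/4 = 37.70·0.88/4 = 8.294 W/m².
Set σT⁴ = 8.294 → T = (8.294/σ)^(1/4) = 110.0 K.

110 K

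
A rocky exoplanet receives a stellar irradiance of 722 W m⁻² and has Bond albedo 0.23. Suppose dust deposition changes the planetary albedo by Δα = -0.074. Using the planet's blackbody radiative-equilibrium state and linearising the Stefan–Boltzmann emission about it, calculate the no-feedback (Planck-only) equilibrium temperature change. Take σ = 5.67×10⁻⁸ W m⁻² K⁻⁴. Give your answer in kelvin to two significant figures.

5.3 K

Reference equilibrium: T_e = [S(1−α)/(4σ)]^(1/4) = 222.5 K.
The change in absorbed flux is Δ[S(1−α)/4] = −SΔα/4 = 13.36 W m⁻².
Planck response: λ_P = 4σT_e³ = 4·5.67×10⁻⁸·(222.5)³ = 2.499 W m⁻²/K.
Hence the no-feedback warming is ΔF/(4σT_e³) = 5.35 K.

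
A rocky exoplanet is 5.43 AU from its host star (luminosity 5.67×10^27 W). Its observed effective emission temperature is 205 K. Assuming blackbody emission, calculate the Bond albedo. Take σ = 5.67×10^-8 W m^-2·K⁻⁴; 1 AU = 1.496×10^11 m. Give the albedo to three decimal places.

0.414

d = 5.43 × 1.496×10^11 m = 8.123×10^11 m.
Spreading L over a sphere of radius d: S = 5.67×10^27/(4π·8.12×10^11²) = 683.8 W m^-2.
Rearranging the radiative balance, α = 1 − 4σT⁴/S.
4σT⁴ = 4·5.67×10⁻⁸·(205)⁴ = 400.6 W m^-2.
1−α = 400.6/683.8 = 0.5858, so α = 0.4142.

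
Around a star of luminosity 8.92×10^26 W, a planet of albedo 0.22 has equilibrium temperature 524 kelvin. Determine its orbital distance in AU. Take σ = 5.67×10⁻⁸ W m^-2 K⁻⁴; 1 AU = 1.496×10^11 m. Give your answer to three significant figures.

Energy balance gives S = 4σT⁴/(1−α) = 21920 W m^-2.
Then d = [L/(4πS)]^(1/2) = 5.690×10^10 m, i.e. 0.3804 AU.

0.380 AU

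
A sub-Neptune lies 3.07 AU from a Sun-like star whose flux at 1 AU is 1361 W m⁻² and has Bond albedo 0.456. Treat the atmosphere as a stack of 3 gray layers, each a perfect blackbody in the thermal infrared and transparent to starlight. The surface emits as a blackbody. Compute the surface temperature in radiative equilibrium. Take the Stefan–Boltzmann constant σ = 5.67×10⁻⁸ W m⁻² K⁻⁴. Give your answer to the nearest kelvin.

193 K

By the inverse-square law, S = 1361/3.07² = 144.4 W m⁻².
Top-of-atmosphere balance: σT_e⁴ = S(1−α)/4 = 19.64 W m⁻² → T_e = 136.4 K.
Layer-by-layer balance gives σT_s⁴ = (N+1)σT_e⁴, so T_s = 4^¼·136.4 = 192.9 K.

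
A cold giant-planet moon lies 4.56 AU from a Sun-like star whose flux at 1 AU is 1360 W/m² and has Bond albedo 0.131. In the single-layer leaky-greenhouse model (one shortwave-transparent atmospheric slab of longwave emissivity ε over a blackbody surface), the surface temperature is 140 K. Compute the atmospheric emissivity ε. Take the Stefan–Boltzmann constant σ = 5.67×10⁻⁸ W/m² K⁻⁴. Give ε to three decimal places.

Flux at the orbit: S = 1360/(4.56)² = 65.40 W/m².
First, T_e = [65.40·(1−0.131)/(4σ)]^(1/4) = 125.8 K.
Since (2−ε)/2 = (T_e/T_s)⁴ = 0.6523, ε = 0.6953.

0.695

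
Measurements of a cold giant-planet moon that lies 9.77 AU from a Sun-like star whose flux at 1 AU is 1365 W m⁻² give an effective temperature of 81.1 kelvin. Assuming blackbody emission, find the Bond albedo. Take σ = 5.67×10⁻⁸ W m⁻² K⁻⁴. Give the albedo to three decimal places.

Irradiance scales as 1/d², so S = 1365 W m⁻² × (1/9.77)² = 14.30 W m⁻².
From σT⁴ = S(1−α)/4 we invert for α: 1−α = 4σT⁴/S.
σT⁴ = 2.453 W m⁻², so 4σT⁴ = 9.811 W m⁻².
1−α = 9.811/14.30 = 0.6861, so α = 0.3139.

0.314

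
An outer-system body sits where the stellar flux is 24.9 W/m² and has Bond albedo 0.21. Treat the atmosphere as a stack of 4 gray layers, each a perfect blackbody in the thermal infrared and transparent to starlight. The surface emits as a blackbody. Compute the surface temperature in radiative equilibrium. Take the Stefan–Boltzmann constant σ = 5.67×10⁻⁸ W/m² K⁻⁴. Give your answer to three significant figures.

OLR = S(1−α)/4 = 4.918 W/m²; the top layer radiates at T_e = 96.50 K.
For an N-layer opaque stack, T_s⁴ = (N+1)T_e⁴, hence T_s = (5)^(1/4)×96.50 K = 144.3 K.

144 kelvin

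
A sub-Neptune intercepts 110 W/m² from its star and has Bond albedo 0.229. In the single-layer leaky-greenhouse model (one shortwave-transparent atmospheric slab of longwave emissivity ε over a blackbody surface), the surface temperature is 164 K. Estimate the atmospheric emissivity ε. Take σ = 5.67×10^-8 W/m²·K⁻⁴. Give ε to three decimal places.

0.966

Effective temperature: T_e = [S(1−α)/(4σ)]^(1/4) = 139.1 K.
Since (2−ε)/2 = (T_e/T_s)⁴ = 0.5169, ε = 0.9661.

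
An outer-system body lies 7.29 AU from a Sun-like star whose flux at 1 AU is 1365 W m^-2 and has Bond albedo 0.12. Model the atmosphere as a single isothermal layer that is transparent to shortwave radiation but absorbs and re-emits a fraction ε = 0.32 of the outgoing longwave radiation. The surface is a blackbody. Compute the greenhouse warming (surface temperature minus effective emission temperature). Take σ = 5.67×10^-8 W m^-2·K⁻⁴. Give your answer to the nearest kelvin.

4 kelvin

Irradiance scales as 1/d², so S = 1365 W m^-2 × (1/7.29)² = 25.68 W m^-2.
Effective emission temperature (TOA balance): σT_e⁴ = S(1−α)/4 = 5.651 W m^-2 → T_e = 99.91 K.
For a single slab of emissivity ε, T_s⁴ = 2T_e⁴/(2−ε); thus T_s = 99.91·(1.19)^(1/4) = 104.4 K.
Greenhouse warming: T_s − T_e = 4.451 K.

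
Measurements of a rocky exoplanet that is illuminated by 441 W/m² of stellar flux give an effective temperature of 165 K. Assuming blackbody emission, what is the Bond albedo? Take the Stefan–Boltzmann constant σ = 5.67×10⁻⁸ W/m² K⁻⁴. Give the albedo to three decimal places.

0.619

From σT⁴ = S(1−α)/4 we invert for α: 1−α = 4σT⁴/S.
4σT⁴ = 4·5.67×10⁻⁸·(165)⁴ = 168.1 W/m².
1−α = 168.1/441.0 = 0.3812, so α = 0.6188.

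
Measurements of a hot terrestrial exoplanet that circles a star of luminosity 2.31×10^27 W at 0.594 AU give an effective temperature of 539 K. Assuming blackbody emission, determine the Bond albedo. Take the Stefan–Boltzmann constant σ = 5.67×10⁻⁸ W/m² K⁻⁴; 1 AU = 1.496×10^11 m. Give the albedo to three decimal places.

d = 0.594 × 1.496×10^11 m = 8.886×10^10 m.
Flux at the orbit: S = L/(4πd²) = 2.31×10^27/(4π·(8.89×10^10)²) = 23280 W/m².
Energy balance: S(1−α)/4 = σT⁴, so 1−α = 4σT⁴/S.
σT⁴ = 4786 W/m², so 4σT⁴ = 19140 W/m².
Hence α = 1 − 19140/23280 = 0.1777.

0.178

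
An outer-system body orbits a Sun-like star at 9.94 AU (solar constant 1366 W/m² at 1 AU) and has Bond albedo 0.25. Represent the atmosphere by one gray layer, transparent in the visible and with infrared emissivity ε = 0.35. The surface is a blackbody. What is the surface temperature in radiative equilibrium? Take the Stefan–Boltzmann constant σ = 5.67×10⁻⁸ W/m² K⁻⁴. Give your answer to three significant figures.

86.3 K

Irradiance scales as 1/d², so S = 1366 W/m² × (1/9.94)² = 13.83 W/m².
At the top of the atmosphere, σT_e⁴ = S(1−α)/4 = 2.592 W/m², giving T_e = 82.23 K.
The surface balance (absorbed SW + ε·downward IR = σT_s⁴) with T_a⁴ = T_s⁴/2 reduces to T_s = T_e·[2/(2−ε)]^¼ = 86.28 K.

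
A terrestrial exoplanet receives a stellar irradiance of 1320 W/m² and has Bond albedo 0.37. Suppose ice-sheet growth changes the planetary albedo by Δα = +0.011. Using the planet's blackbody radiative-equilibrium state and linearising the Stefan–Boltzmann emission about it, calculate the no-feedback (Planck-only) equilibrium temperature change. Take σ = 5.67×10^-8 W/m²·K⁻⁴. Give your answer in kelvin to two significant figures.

Unperturbed T_e = [1320·(1−0.37)/(4σ)]^¼ = 246.1 K.
ΔF = −(S/4)Δα = −(1320/4)×(+0.011) = -3.630 W/m².
The Planck feedback parameter is 4σT_e³ = 3.379 W/m²/K.
So ΔT₀ = -3.630/3.379 = -1.07 K.

-1.1 kelvin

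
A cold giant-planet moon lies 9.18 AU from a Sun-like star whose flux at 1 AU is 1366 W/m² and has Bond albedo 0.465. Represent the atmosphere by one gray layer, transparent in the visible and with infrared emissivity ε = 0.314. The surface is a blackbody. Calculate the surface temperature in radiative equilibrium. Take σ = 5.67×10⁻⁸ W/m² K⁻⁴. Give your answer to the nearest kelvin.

82 kelvin

Flux at the orbit: S = 1366/(9.18)² = 16.21 W/m².
Effective emission temperature (TOA balance): σT_e⁴ = S(1−α)/4 = 2.168 W/m² → T_e = 78.64 K.
For a single slab of emissivity ε, T_s⁴ = 2T_e⁴/(2−ε); thus T_s = 78.64·(1.186)^(1/4) = 82.07 K.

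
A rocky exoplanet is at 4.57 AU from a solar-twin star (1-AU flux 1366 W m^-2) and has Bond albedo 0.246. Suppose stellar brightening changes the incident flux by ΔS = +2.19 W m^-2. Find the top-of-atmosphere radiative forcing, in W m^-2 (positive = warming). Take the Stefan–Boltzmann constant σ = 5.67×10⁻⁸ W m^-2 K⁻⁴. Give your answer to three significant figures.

0.413 W m^-2

By the inverse-square law, S = 1366/4.57² = 65.41 W m^-2.
TOA radiative forcing: ΔF = (1−α)ΔS/4 = 0.754·(+2.19)/4 = 0.4128 W m^-2.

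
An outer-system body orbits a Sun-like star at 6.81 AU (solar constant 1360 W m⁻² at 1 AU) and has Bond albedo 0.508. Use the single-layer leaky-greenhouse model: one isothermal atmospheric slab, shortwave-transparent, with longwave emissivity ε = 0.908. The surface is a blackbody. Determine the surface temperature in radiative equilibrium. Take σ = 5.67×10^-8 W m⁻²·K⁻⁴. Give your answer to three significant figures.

Flux at the orbit: S = 1360/(6.81)² = 29.33 W m⁻².
At the top of the atmosphere, σT_e⁴ = S(1−α)/4 = 3.607 W m⁻², giving T_e = 89.31 K.
For a single slab of emissivity ε, T_s⁴ = 2T_e⁴/(2−ε); thus T_s = 89.31·(1.832)^(1/4) = 103.9 K.

104 kelvin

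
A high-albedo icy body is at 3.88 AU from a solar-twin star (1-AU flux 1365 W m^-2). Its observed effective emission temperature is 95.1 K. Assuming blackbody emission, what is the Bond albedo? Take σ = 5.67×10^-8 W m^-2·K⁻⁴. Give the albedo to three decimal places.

Flux at the orbit: S = 1365/(3.88)² = 90.67 W m^-2.
From σT⁴ = S(1−α)/4 we invert for α: 1−α = 4σT⁴/S.
4σT⁴ = 4·5.67×10⁻⁸·(95.1)⁴ = 18.55 W m^-2.
Hence α = 1 − 18.55/90.67 = 0.7954.

0.795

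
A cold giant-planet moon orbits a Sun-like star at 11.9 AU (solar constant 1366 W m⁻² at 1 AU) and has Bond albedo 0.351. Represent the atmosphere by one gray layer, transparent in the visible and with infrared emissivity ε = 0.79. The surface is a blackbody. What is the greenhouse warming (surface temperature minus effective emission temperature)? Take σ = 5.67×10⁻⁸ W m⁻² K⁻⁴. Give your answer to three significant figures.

9.70 K

Flux at the orbit: S = 1366/(11.9)² = 9.646 W m⁻².
At the top of the atmosphere, σT_e⁴ = S(1−α)/4 = 1.565 W m⁻², giving T_e = 72.48 K.
The surface balance (absorbed SW + ε·downward IR = σT_s⁴) with T_a⁴ = T_s⁴/2 reduces to T_s = T_e·[2/(2−ε)]^¼ = 82.19 K.
Greenhouse warming: T_s − T_e = 9.703 K.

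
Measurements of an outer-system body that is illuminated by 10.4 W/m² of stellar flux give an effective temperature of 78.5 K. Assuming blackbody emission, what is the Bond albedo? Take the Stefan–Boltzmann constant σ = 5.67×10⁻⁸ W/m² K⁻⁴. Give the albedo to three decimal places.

Rearranging the radiative balance, α = 1 − 4σT⁴/S.
4σT⁴ = 4·5.67×10⁻⁸·(78.5)⁴ = 8.612 W/m².
1−α = 8.612/10.40 = 0.8281, so α = 0.1719.

0.172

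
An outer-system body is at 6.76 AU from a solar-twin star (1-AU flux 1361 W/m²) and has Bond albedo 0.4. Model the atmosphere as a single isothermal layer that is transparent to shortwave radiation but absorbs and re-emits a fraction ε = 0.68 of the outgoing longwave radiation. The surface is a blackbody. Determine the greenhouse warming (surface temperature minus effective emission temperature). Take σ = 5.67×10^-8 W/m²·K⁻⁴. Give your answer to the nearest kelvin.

Irradiance scales as 1/d², so S = 1361 W/m² × (1/6.76)² = 29.78 W/m².
At the top of the atmosphere, σT_e⁴ = S(1−α)/4 = 4.467 W/m², giving T_e = 94.21 K.
The surface balance (absorbed SW + ε·downward IR = σT_s⁴) with T_a⁴ = T_s⁴/2 reduces to T_s = T_e·[2/(2−ε)]^¼ = 104.5 K.
Greenhouse warming: T_s − T_e = 10.31 K.

10 K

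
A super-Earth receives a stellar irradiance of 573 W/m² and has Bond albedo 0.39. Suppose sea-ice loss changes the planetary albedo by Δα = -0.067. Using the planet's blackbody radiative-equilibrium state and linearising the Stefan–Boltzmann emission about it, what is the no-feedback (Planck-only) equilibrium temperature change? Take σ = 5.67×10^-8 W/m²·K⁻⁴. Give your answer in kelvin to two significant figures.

The baseline emission temperature is T_e = 198.1 K.
TOA radiative forcing: ΔF = −S·Δα/4 = −573.0·(-0.067)/4 = 9.598 W/m².
Planck response: λ_P = 4σT_e³ = 4·5.67×10⁻⁸·(198.1)³ = 1.764 W/m²/K.
Hence the no-feedback warming is ΔF/(4σT_e³) = 5.44 K.

5.4 K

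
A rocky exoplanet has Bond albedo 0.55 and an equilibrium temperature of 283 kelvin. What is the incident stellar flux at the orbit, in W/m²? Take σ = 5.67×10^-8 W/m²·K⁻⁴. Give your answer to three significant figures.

Invert the energy balance for S: S = 4σT⁴/(1−α).
The emitted flux is σT⁴ = 363.7 W/m².
S = 4·363.7/0.45 = 3233 W/m².

3230 W/m²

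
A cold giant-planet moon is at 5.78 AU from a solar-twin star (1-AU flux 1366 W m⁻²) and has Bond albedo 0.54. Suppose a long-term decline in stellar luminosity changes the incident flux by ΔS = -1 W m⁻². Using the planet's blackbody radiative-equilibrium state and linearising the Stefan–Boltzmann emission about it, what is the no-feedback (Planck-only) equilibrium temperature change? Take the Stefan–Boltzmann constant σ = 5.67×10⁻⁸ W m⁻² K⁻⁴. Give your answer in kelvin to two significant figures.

By the inverse-square law, S = 1366/5.78² = 40.89 W m⁻².
The baseline emission temperature is T_e = 95.43 K.
TOA radiative forcing: ΔF = (1−α)ΔS/4 = 0.46·(-1)/4 = -0.1150 W m⁻².
The Planck feedback parameter is 4σT_e³ = 0.1971 W m⁻²/K.
ΔT₀ = ΔF/λ_P = -0.1150/0.1971 = -0.583 K.

-0.58 K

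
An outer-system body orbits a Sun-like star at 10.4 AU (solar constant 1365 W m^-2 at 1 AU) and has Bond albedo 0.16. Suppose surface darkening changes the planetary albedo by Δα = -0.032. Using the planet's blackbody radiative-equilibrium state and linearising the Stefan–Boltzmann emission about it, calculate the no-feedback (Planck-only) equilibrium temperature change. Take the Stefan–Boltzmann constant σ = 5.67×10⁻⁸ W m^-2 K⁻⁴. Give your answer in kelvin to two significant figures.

0.79 K

Flux at the orbit: S = 1365/(10.4)² = 12.62 W m^-2.
The baseline emission temperature is T_e = 82.68 K.
TOA radiative forcing: ΔF = −S·Δα/4 = −12.62·(-0.032)/4 = 0.1010 W m^-2.
Linearising σT⁴ gives d(σT⁴)/dT = 4σT_e³ = 0.1282 W m^-2 per K.
ΔT₀ = ΔF/λ_P = 0.1010/0.1282 = 0.787 K.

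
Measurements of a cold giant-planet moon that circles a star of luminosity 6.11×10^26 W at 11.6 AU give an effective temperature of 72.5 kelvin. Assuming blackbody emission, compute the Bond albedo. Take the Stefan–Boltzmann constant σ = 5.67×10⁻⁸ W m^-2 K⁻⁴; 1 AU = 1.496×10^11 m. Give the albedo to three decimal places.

Orbital distance: d = 11.6 AU = 1.735×10^12 m.
S = L/(4πd²) = 16.15 W m^-2.
Energy balance: S(1−α)/4 = σT⁴, so 1−α = 4σT⁴/S.
σT⁴ = 1.567 W m^-2, so 4σT⁴ = 6.266 W m^-2.
1−α = 6.266/16.15 = 0.3881, so α = 0.6119.

0.612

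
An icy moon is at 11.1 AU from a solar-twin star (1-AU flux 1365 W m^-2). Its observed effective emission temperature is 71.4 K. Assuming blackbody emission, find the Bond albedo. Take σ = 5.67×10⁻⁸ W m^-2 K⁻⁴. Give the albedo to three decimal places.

0.468

By the inverse-square law, S = 1365/11.1² = 11.08 W m^-2.
From σT⁴ = S(1−α)/4 we invert for α: 1−α = 4σT⁴/S.
σT⁴ = 1.474 W m^-2, so 4σT⁴ = 5.894 W m^-2.
Hence α = 1 − 5.894/11.08 = 0.4680.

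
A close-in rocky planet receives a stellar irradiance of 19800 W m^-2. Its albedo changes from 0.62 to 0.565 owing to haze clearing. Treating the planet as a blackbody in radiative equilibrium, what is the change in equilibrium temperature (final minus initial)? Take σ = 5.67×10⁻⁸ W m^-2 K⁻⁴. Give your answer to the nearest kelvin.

With α = 0.62, T₁ = 426.8 K.
Final:   T₂ = [S(1−0.565)/(4σ)]^(1/4) = 441.4 K.
Change: 441.4 − 426.8 = 14.67 K.

15 K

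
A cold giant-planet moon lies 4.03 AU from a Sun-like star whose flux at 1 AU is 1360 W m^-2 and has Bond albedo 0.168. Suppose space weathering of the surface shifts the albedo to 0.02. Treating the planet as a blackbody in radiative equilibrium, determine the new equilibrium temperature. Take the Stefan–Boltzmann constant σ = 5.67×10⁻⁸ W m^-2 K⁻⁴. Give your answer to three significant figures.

Irradiance scales as 1/d², so S = 1360 W m^-2 × (1/4.03)² = 83.74 W m^-2.
With the new albedo, S(1−α₂)/4 = 20.52 W m^-2, so T₂ = 137.9 K.

138 K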